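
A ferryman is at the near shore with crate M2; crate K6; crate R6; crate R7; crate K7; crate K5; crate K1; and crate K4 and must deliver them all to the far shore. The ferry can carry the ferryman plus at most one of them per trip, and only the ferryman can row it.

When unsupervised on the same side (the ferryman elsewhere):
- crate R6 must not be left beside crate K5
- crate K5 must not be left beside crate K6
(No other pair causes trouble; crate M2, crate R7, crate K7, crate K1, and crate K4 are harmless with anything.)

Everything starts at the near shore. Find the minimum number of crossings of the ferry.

17

Counting alone: the ferryman can take at most 1 across per trip to the far shore, so moving all 8 needs at least 8 loaded trips out, with a return between consecutive ones — at least 15 crossings.
The safety rule pushes this higher. Following every safe sequence of crossings, the most of the 8 that can be at the far shore as the ferry arrives there on crossing 15 is 7 — never all 8.
So no plan with fewer than 17 crossings exists, and this one achieves 17:
1. Ferryman goes to the far shore with crate K5.
2. Ferryman goes back to the near shore alone.
3. Ferryman goes to the far shore with crate M2.
4. Ferryman goes back to the near shore alone.
5. Ferryman goes to the far shore with crate K6.
6. Ferryman goes back to the near shore with crate K5.
7. Ferryman goes to the far shore with crate R6.
8. Ferryman goes back to the near shore alone.
9. Ferryman goes to the far shore with crate R7.
10. Ferryman goes back to the near shore alone.
11. Ferryman goes to the far shore with crate K7.
12. Ferryman goes back to the near shore alone.
13. Ferryman goes to the far shore with crate K1.
14. Ferryman goes back to the near shore alone.
15. Ferryman goes to the far shore with crate K4.
16. Ferryman goes back to the near shore alone.
17. Ferryman goes to the far shore with crate K5.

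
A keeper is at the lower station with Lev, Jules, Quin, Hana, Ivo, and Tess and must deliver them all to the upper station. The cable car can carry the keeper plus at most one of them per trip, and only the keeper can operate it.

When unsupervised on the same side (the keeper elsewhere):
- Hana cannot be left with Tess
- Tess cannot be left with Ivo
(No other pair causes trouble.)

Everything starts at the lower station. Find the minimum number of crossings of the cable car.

13

Counting alone: the keeper can take at most 1 across per trip to the upper station, so moving all 6 needs at least 6 loaded trips out, with a return between consecutive ones — at least 11 crossings.
The safety rule pushes this higher. Following every safe sequence of crossings, the most of the 6 that can be at the upper station as the cable car arrives there on crossing 11 is 5 — never all 6.
So no plan with fewer than 13 crossings exists, and this one achieves 13:
1. Keeper goes to the upper station with Tess.  [the lower station: Hana, Ivo, Jules, Lev, Quin | the upper station: Tess]
2. Keeper goes back to the lower station alone.  [the lower station: Hana, Ivo, Jules, Lev, Quin | the upper station: Tess]
3. Keeper goes to the upper station with Lev.  [the lower station: Hana, Ivo, Jules, Quin | the upper station: Lev, Tess]
4. Keeper goes back to the lower station alone.  [the lower station: Hana, Ivo, Jules, Quin | the upper station: Lev, Tess]
5. Keeper goes to the upper station with Jules.  [the lower station: Hana, Ivo, Quin | the upper station: Jules, Lev, Tess]
6. Keeper goes back to the lower station alone.  [the lower station: Hana, Ivo, Quin | the upper station: Jules, Lev, Tess]
7. Keeper goes to the upper station with Quin.  [the lower station: Hana, Ivo | the upper station: Jules, Lev, Quin, Tess]
8. Keeper goes back to the lower station alone.  [the lower station: Hana, Ivo | the upper station: Jules, Lev, Quin, Tess]
9. Keeper goes to the upper station with Hana.  [the lower station: Ivo | the upper station: Hana, Jules, Lev, Quin, Tess]
10. Keeper goes back to the lower station with Tess.  [the lower station: Ivo, Tess | the upper station: Hana, Jules, Lev, Quin]
11. Keeper goes to the upper station with Ivo.  [the lower station: Tess | the upper station: Hana, Ivo, Jules, Lev, Quin]
12. Keeper goes back to the lower station alone.  [the lower station: Tess | the upper station: Hana, Ivo, Jules, Lev, Quin]
13. Keeper goes to the upper station with Tess.  [the lower station: — | the upper station: Hana, Ivo, Jules, Lev, Quin, Tess]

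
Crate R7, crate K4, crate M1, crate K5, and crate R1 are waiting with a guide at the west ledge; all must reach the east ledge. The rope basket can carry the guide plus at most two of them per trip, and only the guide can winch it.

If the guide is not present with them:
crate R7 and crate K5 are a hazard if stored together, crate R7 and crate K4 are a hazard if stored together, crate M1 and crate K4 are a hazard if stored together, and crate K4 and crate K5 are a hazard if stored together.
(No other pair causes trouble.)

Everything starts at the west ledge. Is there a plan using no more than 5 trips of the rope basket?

Counting alone: the guide can take at most 2 across per trip to the east ledge, so moving all 5 needs at least 3 loaded trips out, with a return between consecutive ones — at least 5 crossings.
The safety rule pushes this higher. Following every safe sequence of crossings, the most of the 5 that can be at the east ledge as the rope basket arrives there on crossing 5 is 4 — never all 5.
So the move cannot be finished within 5 crossings. (The shortest complete plan takes 7:)
1. Guide goes to the east ledge with crate K4 and crate R7.  [the west ledge: crate K5, crate M1, crate R1 | the east ledge: crate K4, crate R7]
2. Guide goes back to the west ledge with crate R7.  [the west ledge: crate K5, crate M1, crate R1, crate R7 | the east ledge: crate K4]
3. Guide goes to the east ledge with crate M1 and crate R7.  [the west ledge: crate K5, crate R1 | the east ledge: crate K4, crate M1, crate R7]
4. Guide goes back to the west ledge with crate K4.  [the west ledge: crate K4, crate K5, crate R1 | the east ledge: crate M1, crate R7]
5. Guide goes to the east ledge with crate K4 and crate R1.  [the west ledge: crate K5 | the east ledge: crate K4, crate M1, crate R1, crate R7]
6. Guide goes back to the west ledge with crate K4.  [the west ledge: crate K4, crate K5 | the east ledge: crate M1, crate R1, crate R7]
7. Guide goes to the east ledge with crate K4 and crate K5.  [the west ledge: — | the east ledge: crate K4, crate K5, crate M1, crate R1, crate R7]

No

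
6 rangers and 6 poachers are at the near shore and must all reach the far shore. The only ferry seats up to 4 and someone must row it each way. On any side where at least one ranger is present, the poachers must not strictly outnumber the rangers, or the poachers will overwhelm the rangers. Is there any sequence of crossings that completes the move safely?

1. 2 poachers → the far shore.  (the near shore: 6R 4P; the far shore: 0R 2P)
2. 1 poacher ← the near shore.  (the near shore: 6R 5P; the far shore: 0R 1P)
3. 4 poachers → the far shore.  (the near shore: 6R 1P; the far shore: 0R 5P)
4. 1 poacher ← the near shore.  (the near shore: 6R 2P; the far shore: 0R 4P)
5. 4 rangers → the far shore.  (the near shore: 2R 2P; the far shore: 4R 4P)
6. 1 ranger and 1 poacher ← the near shore.  (the near shore: 3R 3P; the far shore: 3R 3P)
7. 2 rangers and 2 poachers → the far shore.  (the near shore: 1R 1P; the far shore: 5R 5P)
8. 1 ranger and 1 poacher ← the near shore.  (the near shore: 2R 2P; the far shore: 4R 4P)
9. 2 rangers and 2 poachers → the far shore.  (the near shore: 0R 0P; the far shore: 6R 6P)

Yes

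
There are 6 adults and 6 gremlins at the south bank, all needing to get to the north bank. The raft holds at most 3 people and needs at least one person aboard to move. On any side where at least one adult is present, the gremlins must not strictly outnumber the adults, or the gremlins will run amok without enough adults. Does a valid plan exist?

No

Following every safe sequence of crossings from the start, the most of the 12 that can be at the north bank as the raft arrives there on crossings 1, 3, 5 is 3, 5, 6 respectively; the best ever achieved is 6 of 12.
From crossing 7 on, no configuration arises that was not already reachable earlier: only 17 distinct safe configurations (who is on which side, and where the raft is) can ever be reached, none of them has everyone across, and every continuation just revisits them. They are: 0 adults + 0 gremlins across (raft back at the start); 0 adults + 1 gremlin across (raft there); 0 adults + 1 gremlin across (raft back at the start); 0 adults + 2 gremlins across (raft there); 0 adults + 2 gremlins across (raft back at the start); 0 adults + 3 gremlins across (raft there); 0 adults + 3 gremlins across (raft back at the start); 0 adults + 4 gremlins across (raft there); 0 adults + 4 gremlins across (raft back at the start); 0 adults + 5 gremlins across (raft there); 0 adults + 5 gremlins across (raft back at the start); 0 adults + 6 gremlins across (raft there); 1 adult + 1 gremlin across (raft there); 1 adult + 1 gremlin across (raft back at the start); 2 adults + 2 gremlins across (raft there); 2 adults + 2 gremlins across (raft back at the start); 3 adults + 3 gremlins across (raft there). So no valid plan exists.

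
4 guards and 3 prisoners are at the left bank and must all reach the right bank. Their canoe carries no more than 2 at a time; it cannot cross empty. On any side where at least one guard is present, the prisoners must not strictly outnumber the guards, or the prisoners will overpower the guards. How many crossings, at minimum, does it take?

Counting alone: each trip to the right bank takes at most 2 across and each return brings at least 1 back, so after t trips out (and t−1 returns) at most 2t − (t−1) of the 7 are across; that first reaches 7 at t = 6, so at least 11 crossings are needed.
The plan below uses exactly 11 crossings, so it is optimal:
1. 2 prisoners → the right bank.  (the left bank: 4G 1P; the right bank: 0G 2P)
2. 1 prisoner ← the left bank.  (the left bank: 4G 2P; the right bank: 0G 1P)
3. 2 prisoners → the right bank.  (the left bank: 4G 0P; the right bank: 0G 3P)
4. 1 prisoner ← the left bank.  (the left bank: 4G 1P; the right bank: 0G 2P)
5. 2 guards → the right bank.  (the left bank: 2G 1P; the right bank: 2G 2P)
6. 1 prisoner ← the left bank.  (the left bank: 2G 2P; the right bank: 2G 1P)
7. 1 guard and 1 prisoner → the right bank.  (the left bank: 1G 1P; the right bank: 3G 2P)
8. 1 guard ← the left bank.  (the left bank: 2G 1P; the right bank: 2G 2P)
9. 1 guard and 1 prisoner → the right bank.  (the left bank: 1G 0P; the right bank: 3G 3P)
10. 1 prisoner ← the left bank.  (the left bank: 1G 1P; the right bank: 3G 2P)
11. 1 guard and 1 prisoner → the right bank.  (the left bank: 0G 0P; the right bank: 4G 3P)

11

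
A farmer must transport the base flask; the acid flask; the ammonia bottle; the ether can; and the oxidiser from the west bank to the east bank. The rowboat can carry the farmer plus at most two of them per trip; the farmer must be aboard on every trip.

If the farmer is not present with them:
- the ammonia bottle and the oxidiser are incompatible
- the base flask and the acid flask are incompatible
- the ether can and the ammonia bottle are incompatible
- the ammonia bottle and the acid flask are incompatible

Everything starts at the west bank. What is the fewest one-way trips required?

Counting alone: the farmer can take at most 2 across per trip to the east bank, so moving all 5 needs at least 3 loaded trips out, with a return between consecutive ones — at least 5 crossings.
The plan below uses exactly 5 crossings, so it is optimal:
1. Farmer goes to the east bank with the ammonia bottle and the base flask.  [the west bank: the acid flask, the ether can, the oxidiser | the east bank: the ammonia bottle, the base flask]
2. Farmer goes back to the west bank alone.  [the west bank: the acid flask, the ether can, the oxidiser | the east bank: the ammonia bottle, the base flask]
3. Farmer goes to the east bank with the ether can and the oxidiser.  [the west bank: the acid flask | the east bank: the ammonia bottle, the base flask, the ether can, the oxidiser]
4. Farmer goes back to the west bank with the ammonia bottle.  [the west bank: the acid flask, the ammonia bottle | the east bank: the base flask, the ether can, the oxidiser]
5. Farmer goes to the east bank with the acid flask and the ammonia bottle.  [the west bank: — | the east bank: the acid flask, the ammonia bottle, the base flask, the ether can, the oxidiser]

5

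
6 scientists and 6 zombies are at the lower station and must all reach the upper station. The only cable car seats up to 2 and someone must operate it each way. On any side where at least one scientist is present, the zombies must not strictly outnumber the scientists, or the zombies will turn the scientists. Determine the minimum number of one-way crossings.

impossible

Following every safe sequence of crossings from the start, the most of the 12 that can be at the upper station as the cable car arrives there on crossings 1, 3, 5, 7, 9 is 2, 3, 4, 5, 6 respectively; the best ever achieved is 6 of 12.
From crossing 11 on, no configuration arises that was not already reachable earlier: only 15 distinct safe configurations (who is on which side, and where the cable car is) can ever be reached, none of them has everyone across, and every continuation just revisits them. They are: 0 scientists + 0 zombies across (cable car back at the start); 0 scientists + 1 zombie across (cable car there); 0 scientists + 1 zombie across (cable car back at the start); 0 scientists + 2 zombies across (cable car there); 0 scientists + 2 zombies across (cable car back at the start); 0 scientists + 3 zombies across (cable car there); 0 scientists + 3 zombies across (cable car back at the start); 0 scientists + 4 zombies across (cable car there); 0 scientists + 4 zombies across (cable car back at the start); 0 scientists + 5 zombies across (cable car there); 0 scientists + 5 zombies across (cable car back at the start); 0 scientists + 6 zombies across (cable car there); 1 scientist + 1 zombie across (cable car there); 1 scientist + 1 zombie across (cable car back at the start); 2 scientists + 2 zombies across (cable car there). So no valid plan exists.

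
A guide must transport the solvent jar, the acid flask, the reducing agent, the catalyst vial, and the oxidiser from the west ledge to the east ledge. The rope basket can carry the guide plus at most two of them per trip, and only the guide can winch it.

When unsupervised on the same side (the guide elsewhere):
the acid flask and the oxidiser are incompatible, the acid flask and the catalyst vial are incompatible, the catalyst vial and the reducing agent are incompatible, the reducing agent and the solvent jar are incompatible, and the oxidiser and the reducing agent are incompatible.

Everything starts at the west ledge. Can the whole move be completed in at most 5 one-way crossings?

Counting alone: the guide can take at most 2 across per trip to the east ledge, so moving all 5 needs at least 3 loaded trips out, with a return between consecutive ones — at least 5 crossings.
The safety rule pushes this higher. Following every safe sequence of crossings, the most of the 5 that can be at the east ledge as the rope basket arrives there on crossing 5 is 4 — never all 5.
So the move cannot be finished within 5 crossings. (The shortest complete plan takes 7:)
1. Guide goes to the east ledge with the acid flask and the reducing agent.  [the west ledge: the catalyst vial, the oxidiser, the solvent jar | the east ledge: the acid flask, the reducing agent]
2. Guide goes back to the west ledge alone.  [the west ledge: the catalyst vial, the oxidiser, the solvent jar | the east ledge: the acid flask, the reducing agent]
3. Guide goes to the east ledge with the solvent jar.  [the west ledge: the catalyst vial, the oxidiser | the east ledge: the acid flask, the reducing agent, the solvent jar]
4. Guide goes back to the west ledge with the reducing agent.  [the west ledge: the catalyst vial, the oxidiser, the reducing agent | the east ledge: the acid flask, the solvent jar]
5. Guide goes to the east ledge with the catalyst vial and the oxidiser.  [the west ledge: the reducing agent | the east ledge: the acid flask, the catalyst vial, the oxidiser, the solvent jar]
6. Guide goes back to the west ledge with the acid flask.  [the west ledge: the acid flask, the reducing agent | the east ledge: the catalyst vial, the oxidiser, the solvent jar]
7. Guide goes to the east ledge with the acid flask and the reducing agent.  [the west ledge: — | the east ledge: the acid flask, the catalyst vial, the oxidiser, the reducing agent, the solvent jar]

No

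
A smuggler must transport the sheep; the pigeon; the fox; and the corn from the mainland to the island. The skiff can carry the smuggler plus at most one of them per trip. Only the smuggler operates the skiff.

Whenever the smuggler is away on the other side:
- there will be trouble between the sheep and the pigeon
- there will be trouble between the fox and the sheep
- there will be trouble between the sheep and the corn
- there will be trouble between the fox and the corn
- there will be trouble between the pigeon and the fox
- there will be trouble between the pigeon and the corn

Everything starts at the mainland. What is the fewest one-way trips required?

impossible

Whatever the first load, the items left behind include a forbidden pair without the smuggler. No opening move is safe, so no plan exists.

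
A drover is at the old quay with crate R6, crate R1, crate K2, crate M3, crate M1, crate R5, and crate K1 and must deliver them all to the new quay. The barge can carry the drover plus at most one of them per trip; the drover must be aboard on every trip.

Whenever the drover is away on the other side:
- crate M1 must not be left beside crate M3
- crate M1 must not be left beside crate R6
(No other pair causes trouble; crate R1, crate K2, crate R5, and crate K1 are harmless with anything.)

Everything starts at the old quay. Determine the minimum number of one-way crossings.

Counting alone: the drover can take at most 1 across per trip to the new quay, so moving all 7 needs at least 7 loaded trips out, with a return between consecutive ones — at least 13 crossings.
The safety rule pushes this higher. Following every safe sequence of crossings, the most of the 7 that can be at the new quay as the barge arrives there on crossing 13 is 6 — never all 7.
So no plan with fewer than 15 crossings exists, and this one achieves 15:
1. Drover goes to the new quay with crate M1.
2. Drover goes back to the old quay alone.
3. Drover goes to the new quay with crate R6.
4. Drover goes back to the old quay with crate M1.
5. Drover goes to the new quay with crate M3.
6. Drover goes back to the old quay alone.
7. Drover goes to the new quay with crate R1.
8. Drover goes back to the old quay alone.
9. Drover goes to the new quay with crate K2.
10. Drover goes back to the old quay alone.
11. Drover goes to the new quay with crate R5.
12. Drover goes back to the old quay alone.
13. Drover goes to the new quay with crate K1.
14. Drover goes back to the old quay alone.
15. Drover goes to the new quay with crate M1.

15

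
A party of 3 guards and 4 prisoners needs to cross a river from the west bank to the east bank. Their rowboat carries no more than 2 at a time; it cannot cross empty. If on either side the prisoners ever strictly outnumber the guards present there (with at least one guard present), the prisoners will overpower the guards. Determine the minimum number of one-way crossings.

impossible

The prisoners already outnumber the guards at the west bank before anyone moves, so the starting position itself is disallowed.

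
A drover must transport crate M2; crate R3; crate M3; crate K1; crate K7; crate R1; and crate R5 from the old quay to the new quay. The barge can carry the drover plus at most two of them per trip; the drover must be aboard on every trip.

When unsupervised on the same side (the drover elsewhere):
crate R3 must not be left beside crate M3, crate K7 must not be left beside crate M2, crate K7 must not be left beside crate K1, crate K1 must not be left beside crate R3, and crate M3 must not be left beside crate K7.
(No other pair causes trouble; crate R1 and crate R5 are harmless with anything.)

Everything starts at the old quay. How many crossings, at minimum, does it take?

Counting alone: the drover can take at most 2 across per trip to the new quay, so moving all 7 needs at least 4 loaded trips out, with a return between consecutive ones — at least 7 crossings.
The safety rule pushes this higher. Following every safe sequence of crossings, the most of the 7 that can be at the new quay as the barge arrives there on crossing 7 is 6 — never all 7.
So no plan with fewer than 9 crossings exists, and this one achieves 9:
1. Drover goes to the new quay with crate K7 and crate R3.  [the old quay: crate K1, crate M2, crate M3, crate R1, crate R5 | the new quay: crate K7, crate R3]
2. Drover goes back to the old quay alone.  [the old quay: crate K1, crate M2, crate M3, crate R1, crate R5 | the new quay: crate K7, crate R3]
3. Drover goes to the new quay with crate M2.  [the old quay: crate K1, crate M3, crate R1, crate R5 | the new quay: crate K7, crate M2, crate R3]
4. Drover goes back to the old quay with crate K7.  [the old quay: crate K1, crate K7, crate M3, crate R1, crate R5 | the new quay: crate M2, crate R3]
5. Drover goes to the new quay with crate K1 and crate M3.  [the old quay: crate K7, crate R1, crate R5 | the new quay: crate K1, crate M2, crate M3, crate R3]
6. Drover goes back to the old quay with crate R3.  [the old quay: crate K7, crate R1, crate R3, crate R5 | the new quay: crate K1, crate M2, crate M3]
7. Drover goes to the new quay with crate R1 and crate R5.  [the old quay: crate K7, crate R3 | the new quay: crate K1, crate M2, crate M3, crate R1, crate R5]
8. Drover goes back to the old quay alone.  [the old quay: crate K7, crate R3 | the new quay: crate K1, crate M2, crate M3, crate R1, crate R5]
9. Drover goes to the new quay with crate K7 and crate R3.  [the old quay: — | the new quay: crate K1, crate K7, crate M2, crate M3, crate R1, crate R3, crate R5]

9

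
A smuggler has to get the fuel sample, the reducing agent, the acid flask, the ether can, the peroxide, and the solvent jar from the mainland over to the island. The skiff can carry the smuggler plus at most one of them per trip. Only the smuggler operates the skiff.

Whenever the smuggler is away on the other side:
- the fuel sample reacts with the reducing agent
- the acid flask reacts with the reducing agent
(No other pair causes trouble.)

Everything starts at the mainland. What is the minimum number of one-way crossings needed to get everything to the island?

13

Counting alone: the smuggler can take at most 1 across per trip to the island, so moving all 6 needs at least 6 loaded trips out, with a return between consecutive ones — at least 11 crossings.
The safety rule pushes this higher. Following every safe sequence of crossings, the most of the 6 that can be at the island as the skiff arrives there on crossing 11 is 5 — never all 6.
So no plan with fewer than 13 crossings exists, and this one achieves 13:
1. Smuggler goes to the island with the reducing agent.  [the mainland: the acid flask, the ether can, the fuel sample, the peroxide, the solvent jar | the island: the reducing agent]
2. Smuggler goes back to the mainland alone.  [the mainland: the acid flask, the ether can, the fuel sample, the peroxide, the solvent jar | the island: the reducing agent]
3. Smuggler goes to the island with the fuel sample.  [the mainland: the acid flask, the ether can, the peroxide, the solvent jar | the island: the fuel sample, the reducing agent]
4. Smuggler goes back to the mainland with the reducing agent.  [the mainland: the acid flask, the ether can, the peroxide, the reducing agent, the solvent jar | the island: the fuel sample]
5. Smuggler goes to the island with the acid flask.  [the mainland: the ether can, the peroxide, the reducing agent, the solvent jar | the island: the acid flask, the fuel sample]
6. Smuggler goes back to the mainland alone.  [the mainland: the ether can, the peroxide, the reducing agent, the solvent jar | the island: the acid flask, the fuel sample]
7. Smuggler goes to the island with the ether can.  [the mainland: the peroxide, the reducing agent, the solvent jar | the island: the acid flask, the ether can, the fuel sample]
8. Smuggler goes back to the mainland alone.  [the mainland: the peroxide, the reducing agent, the solvent jar | the island: the acid flask, the ether can, the fuel sample]
9. Smuggler goes to the island with the peroxide.  [the mainland: the reducing agent, the solvent jar | the island: the acid flask, the ether can, the fuel sample, the peroxide]
10. Smuggler goes back to the mainland alone.  [the mainland: the reducing agent, the solvent jar | the island: the acid flask, the ether can, the fuel sample, the peroxide]
11. Smuggler goes to the island with the solvent jar.  [the mainland: the reducing agent | the island: the acid flask, the ether can, the fuel sample, the peroxide, the solvent jar]
12. Smuggler goes back to the mainland alone.  [the mainland: the reducing agent | the island: the acid flask, the ether can, the fuel sample, the peroxide, the solvent jar]
13. Smuggler goes to the island with the reducing agent.  [the mainland: — | the island: the acid flask, the ether can, the fuel sample, the peroxide, the reducing agent, the solvent jar]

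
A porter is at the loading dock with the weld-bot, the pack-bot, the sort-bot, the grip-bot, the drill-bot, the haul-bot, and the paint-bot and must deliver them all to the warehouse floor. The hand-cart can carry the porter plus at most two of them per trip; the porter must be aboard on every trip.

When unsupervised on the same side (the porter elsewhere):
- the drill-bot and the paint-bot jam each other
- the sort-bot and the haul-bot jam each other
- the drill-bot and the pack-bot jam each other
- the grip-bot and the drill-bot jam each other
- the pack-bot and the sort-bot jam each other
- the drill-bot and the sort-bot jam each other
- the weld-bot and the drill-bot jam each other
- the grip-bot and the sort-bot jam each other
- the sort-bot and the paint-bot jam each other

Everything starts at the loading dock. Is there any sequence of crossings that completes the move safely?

No

Following every safe sequence of crossings from the start, the most of the 7 that can be at the warehouse floor as the hand-cart arrives there on crossings 1, 3, 5 is 2, 3, 4 respectively; the best ever achieved is 4 of 7.
From crossing 7 on, no configuration arises that was not already reachable earlier: only 30 distinct safe configurations (who is on which side, and where the hand-cart is) can ever be reached, none of them has everyone across, and every continuation just revisits them. So no valid plan exists.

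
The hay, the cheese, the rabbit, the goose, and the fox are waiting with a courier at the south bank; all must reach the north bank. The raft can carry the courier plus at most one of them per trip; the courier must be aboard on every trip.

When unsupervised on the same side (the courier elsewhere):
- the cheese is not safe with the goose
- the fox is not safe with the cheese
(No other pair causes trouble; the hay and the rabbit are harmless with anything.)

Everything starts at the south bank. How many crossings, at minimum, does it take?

Counting alone: the courier can take at most 1 across per trip to the north bank, so moving all 5 needs at least 5 loaded trips out, with a return between consecutive ones — at least 9 crossings.
The safety rule pushes this higher. Following every safe sequence of crossings, the most of the 5 that can be at the north bank as the raft arrives there on crossing 9 is 4 — never all 5.
So no plan with fewer than 11 crossings exists, and this one achieves 11:
1. Courier goes to the north bank with the cheese.  [the south bank: the fox, the goose, the hay, the rabbit | the north bank: the cheese]
2. Courier goes back to the south bank alone.  [the south bank: the fox, the goose, the hay, the rabbit | the north bank: the cheese]
3. Courier goes to the north bank with the hay.  [the south bank: the fox, the goose, the rabbit | the north bank: the cheese, the hay]
4. Courier goes back to the south bank alone.  [the south bank: the fox, the goose, the rabbit | the north bank: the cheese, the hay]
5. Courier goes to the north bank with the rabbit.  [the south bank: the fox, the goose | the north bank: the cheese, the hay, the rabbit]
6. Courier goes back to the south bank alone.  [the south bank: the fox, the goose | the north bank: the cheese, the hay, the rabbit]
7. Courier goes to the north bank with the goose.  [the south bank: the fox | the north bank: the cheese, the goose, the hay, the rabbit]
8. Courier goes back to the south bank with the cheese.  [the south bank: the cheese, the fox | the north bank: the goose, the hay, the rabbit]
9. Courier goes to the north bank with the fox.  [the south bank: the cheese | the north bank: the fox, the goose, the hay, the rabbit]
10. Courier goes back to the south bank alone.  [the south bank: the cheese | the north bank: the fox, the goose, the hay, the rabbit]
11. Courier goes to the north bank with the cheese.  [the south bank: — | the north bank: the cheese, the fox, the goose, the hay, the rabbit]

11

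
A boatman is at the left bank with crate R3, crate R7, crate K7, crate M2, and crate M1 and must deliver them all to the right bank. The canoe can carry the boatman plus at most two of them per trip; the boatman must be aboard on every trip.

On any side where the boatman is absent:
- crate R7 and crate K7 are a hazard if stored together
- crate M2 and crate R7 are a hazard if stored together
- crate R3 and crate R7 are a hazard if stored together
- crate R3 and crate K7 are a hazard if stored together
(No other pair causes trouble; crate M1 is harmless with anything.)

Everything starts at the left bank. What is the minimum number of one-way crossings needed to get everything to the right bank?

7

Counting alone: the boatman can take at most 2 across per trip to the right bank, so moving all 5 needs at least 3 loaded trips out, with a return between consecutive ones — at least 5 crossings.
The safety rule pushes this higher. Following every safe sequence of crossings, the most of the 5 that can be at the right bank as the canoe arrives there on crossing 5 is 4 — never all 5.
So no plan with fewer than 7 crossings exists, and this one achieves 7:
1. Boatman goes to the right bank with crate R3 and crate R7.
2. Boatman goes back to the left bank with crate R3.
3. Boatman goes to the right bank with crate M2 and crate R3.
4. Boatman goes back to the left bank with crate R7.
5. Boatman goes to the right bank with crate M1 and crate R7.
6. Boatman goes back to the left bank with crate R7.
7. Boatman goes to the right bank with crate K7 and crate R7.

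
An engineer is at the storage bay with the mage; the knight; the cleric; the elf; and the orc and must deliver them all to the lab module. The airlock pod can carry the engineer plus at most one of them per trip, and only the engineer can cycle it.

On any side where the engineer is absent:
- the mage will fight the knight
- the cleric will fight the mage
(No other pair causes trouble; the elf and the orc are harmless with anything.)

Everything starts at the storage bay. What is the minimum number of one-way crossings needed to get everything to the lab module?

Counting alone: the engineer can take at most 1 across per trip to the lab module, so moving all 5 needs at least 5 loaded trips out, with a return between consecutive ones — at least 9 crossings.
The safety rule pushes this higher. Following every safe sequence of crossings, the most of the 5 that can be at the lab module as the airlock pod arrives there on crossing 9 is 4 — never all 5.
So no plan with fewer than 11 crossings exists, and this one achieves 11:
1. Engineer goes to the lab module with the mage.  [the storage bay: the cleric, the elf, the knight, the orc | the lab module: the mage]
2. Engineer goes back to the storage bay alone.  [the storage bay: the cleric, the elf, the knight, the orc | the lab module: the mage]
3. Engineer goes to the lab module with the knight.  [the storage bay: the cleric, the elf, the orc | the lab module: the knight, the mage]
4. Engineer goes back to the storage bay with the mage.  [the storage bay: the cleric, the elf, the mage, the orc | the lab module: the knight]
5. Engineer goes to the lab module with the cleric.  [the storage bay: the elf, the mage, the orc | the lab module: the cleric, the knight]
6. Engineer goes back to the storage bay alone.  [the storage bay: the elf, the mage, the orc | the lab module: the cleric, the knight]
7. Engineer goes to the lab module with the elf.  [the storage bay: the mage, the orc | the lab module: the cleric, the elf, the knight]
8. Engineer goes back to the storage bay alone.  [the storage bay: the mage, the orc | the lab module: the cleric, the elf, the knight]
9. Engineer goes to the lab module with the orc.  [the storage bay: the mage | the lab module: the cleric, the elf, the knight, the orc]
10. Engineer goes back to the storage bay alone.  [the storage bay: the mage | the lab module: the cleric, the elf, the knight, the orc]
11. Engineer goes to the lab module with the mage.  [the storage bay: — | the lab module: the cleric, the elf, the knight, the mage, the orc]

11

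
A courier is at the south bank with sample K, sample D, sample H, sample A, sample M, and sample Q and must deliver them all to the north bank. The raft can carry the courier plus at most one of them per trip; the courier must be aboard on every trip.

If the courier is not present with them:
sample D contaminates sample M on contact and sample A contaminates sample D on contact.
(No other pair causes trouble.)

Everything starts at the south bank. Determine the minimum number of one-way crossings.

Counting alone: the courier can take at most 1 across per trip to the north bank, so moving all 6 needs at least 6 loaded trips out, with a return between consecutive ones — at least 11 crossings.
The safety rule pushes this higher. Following every safe sequence of crossings, the most of the 6 that can be at the north bank as the raft arrives there on crossing 11 is 5 — never all 6.
So no plan with fewer than 13 crossings exists, and this one achieves 13:
1. Courier goes to the north bank with sample D.  [the south bank: sample A, sample H, sample K, sample M, sample Q | the north bank: sample D]
2. Courier goes back to the south bank alone.  [the south bank: sample A, sample H, sample K, sample M, sample Q | the north bank: sample D]
3. Courier goes to the north bank with sample K.  [the south bank: sample A, sample H, sample M, sample Q | the north bank: sample D, sample K]
4. Courier goes back to the south bank alone.  [the south bank: sample A, sample H, sample M, sample Q | the north bank: sample D, sample K]
5. Courier goes to the north bank with sample H.  [the south bank: sample A, sample M, sample Q | the north bank: sample D, sample H, sample K]
6. Courier goes back to the south bank alone.  [the south bank: sample A, sample M, sample Q | the north bank: sample D, sample H, sample K]
7. Courier goes to the north bank with sample A.  [the south bank: sample M, sample Q | the north bank: sample A, sample D, sample H, sample K]
8. Courier goes back to the south bank with sample D.  [the south bank: sample D, sample M, sample Q | the north bank: sample A, sample H, sample K]
9. Courier goes to the north bank with sample M.  [the south bank: sample D, sample Q | the north bank: sample A, sample H, sample K, sample M]
10. Courier goes back to the south bank alone.  [the south bank: sample D, sample Q | the north bank: sample A, sample H, sample K, sample M]
11. Courier goes to the north bank with sample Q.  [the south bank: sample D | the north bank: sample A, sample H, sample K, sample M, sample Q]
12. Courier goes back to the south bank alone.  [the south bank: sample D | the north bank: sample A, sample H, sample K, sample M, sample Q]
13. Courier goes to the north bank with sample D.  [the south bank: — | the north bank: sample A, sample D, sample H, sample K, sample M, sample Q]

13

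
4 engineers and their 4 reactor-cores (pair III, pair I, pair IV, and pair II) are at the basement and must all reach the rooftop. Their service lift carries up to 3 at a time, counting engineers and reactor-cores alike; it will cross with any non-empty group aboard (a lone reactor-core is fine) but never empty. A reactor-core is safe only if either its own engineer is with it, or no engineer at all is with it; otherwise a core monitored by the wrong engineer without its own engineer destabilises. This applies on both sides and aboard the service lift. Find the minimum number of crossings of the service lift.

Counting alone: each trip to the rooftop takes at most 3 across and each return brings at least 1 back, so after t trips out (and t−1 returns) at most 3t − (t−1) of the 8 are across; that first reaches 8 at t = 4, so at least 7 crossings are needed.
The safety rule pushes this higher. Following every safe sequence of crossings, the most of the 8 that can be at the rooftop as the service lift arrives there on crossing 7 is 7 — never all 8.
So no plan with fewer than 9 crossings exists, and this one achieves 9:
1. engineer III and reactor-core III cross → the rooftop.
2. engineer III crosses ← the basement.
3. engineer I, engineer III, and reactor-core I cross → the rooftop.
4. engineer III and reactor-core III cross ← the basement.
5. engineer II, engineer III, and engineer IV cross → the rooftop.
6. reactor-core I crosses ← the basement.
7. reactor-core I and reactor-core III cross → the rooftop.
8. reactor-core III crosses ← the basement.
9. reactor-core II, reactor-core III, and reactor-core IV cross → the rooftop.

9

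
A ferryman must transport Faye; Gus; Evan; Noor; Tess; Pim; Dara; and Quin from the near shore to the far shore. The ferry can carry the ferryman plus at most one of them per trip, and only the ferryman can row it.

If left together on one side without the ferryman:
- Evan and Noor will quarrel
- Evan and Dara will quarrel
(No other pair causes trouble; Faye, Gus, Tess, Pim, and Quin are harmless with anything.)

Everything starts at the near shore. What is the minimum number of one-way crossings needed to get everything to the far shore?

17

Counting alone: the ferryman can take at most 1 across per trip to the far shore, so moving all 8 needs at least 8 loaded trips out, with a return between consecutive ones — at least 15 crossings.
The safety rule pushes this higher. Following every safe sequence of crossings, the most of the 8 that can be at the far shore as the ferry arrives there on crossing 15 is 7 — never all 8.
So no plan with fewer than 17 crossings exists, and this one achieves 17:
1. Ferryman goes to the far shore with Evan.  [the near shore: Dara, Faye, Gus, Noor, Pim, Quin, Tess | the far shore: Evan]
2. Ferryman goes back to the near shore alone.  [the near shore: Dara, Faye, Gus, Noor, Pim, Quin, Tess | the far shore: Evan]
3. Ferryman goes to the far shore with Faye.  [the near shore: Dara, Gus, Noor, Pim, Quin, Tess | the far shore: Evan, Faye]
4. Ferryman goes back to the near shore alone.  [the near shore: Dara, Gus, Noor, Pim, Quin, Tess | the far shore: Evan, Faye]
5. Ferryman goes to the far shore with Gus.  [the near shore: Dara, Noor, Pim, Quin, Tess | the far shore: Evan, Faye, Gus]
6. Ferryman goes back to the near shore alone.  [the near shore: Dara, Noor, Pim, Quin, Tess | the far shore: Evan, Faye, Gus]
7. Ferryman goes to the far shore with Noor.  [the near shore: Dara, Pim, Quin, Tess | the far shore: Evan, Faye, Gus, Noor]
8. Ferryman goes back to the near shore with Evan.  [the near shore: Dara, Evan, Pim, Quin, Tess | the far shore: Faye, Gus, Noor]
9. Ferryman goes to the far shore with Dara.  [the near shore: Evan, Pim, Quin, Tess | the far shore: Dara, Faye, Gus, Noor]
10. Ferryman goes back to the near shore alone.  [the near shore: Evan, Pim, Quin, Tess | the far shore: Dara, Faye, Gus, Noor]
11. Ferryman goes to the far shore with Tess.  [the near shore: Evan, Pim, Quin | the far shore: Dara, Faye, Gus, Noor, Tess]
12. Ferryman goes back to the near shore alone.  [the near shore: Evan, Pim, Quin | the far shore: Dara, Faye, Gus, Noor, Tess]
13. Ferryman goes to the far shore with Pim.  [the near shore: Evan, Quin | the far shore: Dara, Faye, Gus, Noor, Pim, Tess]
14. Ferryman goes back to the near shore alone.  [the near shore: Evan, Quin | the far shore: Dara, Faye, Gus, Noor, Pim, Tess]
15. Ferryman goes to the far shore with Quin.  [the near shore: Evan | the far shore: Dara, Faye, Gus, Noor, Pim, Quin, Tess]
16. Ferryman goes back to the near shore alone.  [the near shore: Evan | the far shore: Dara, Faye, Gus, Noor, Pim, Quin, Tess]
17. Ferryman goes to the far shore with Evan.  [the near shore: — | the far shore: Dara, Evan, Faye, Gus, Noor, Pim, Quin, Tess]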